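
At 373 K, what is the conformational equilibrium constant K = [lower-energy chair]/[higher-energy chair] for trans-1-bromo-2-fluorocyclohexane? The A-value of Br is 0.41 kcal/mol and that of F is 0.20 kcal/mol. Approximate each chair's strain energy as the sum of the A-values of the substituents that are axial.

K ≈ 2.28

C1 and C2 have opposite parity, so for the trans isomer the two substituents are e,e in one chair and a,a in the other.
Chair I (bromo axial, fluoro axial): E = 0.61 kcal/mol; chair II (bromo equatorial, fluoro equatorial): E = 0.00 kcal/mol.
ΔG = 0.61 kcal/mol between the two chairs.
K = exp(ΔG/RT) with R = 1.987×10⁻³ kcal mol⁻¹ K⁻¹ and T = 373 K gives K ≈ 2.28.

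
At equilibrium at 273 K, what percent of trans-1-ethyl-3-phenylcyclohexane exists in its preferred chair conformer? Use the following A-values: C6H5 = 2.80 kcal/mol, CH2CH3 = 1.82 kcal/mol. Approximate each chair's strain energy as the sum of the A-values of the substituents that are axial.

85.9%

C1 and C3 have the same parity, so for the trans isomer the two substituents are one axial and one equatorial in each chair.
Chair I (phenyl axial, ethyl equatorial): E = 2.80 kcal/mol; chair II (phenyl equatorial, ethyl axial): E = 1.82 kcal/mol.
ΔG = 0.98 kcal/mol between the two chairs.
K = exp(ΔG/RT) with R = 1.987×10⁻³ kcal mol⁻¹ K⁻¹ and T = 273 K gives K ≈ 6.09.
Fraction in the lower-energy chair = K/(K+1) = 85.9%.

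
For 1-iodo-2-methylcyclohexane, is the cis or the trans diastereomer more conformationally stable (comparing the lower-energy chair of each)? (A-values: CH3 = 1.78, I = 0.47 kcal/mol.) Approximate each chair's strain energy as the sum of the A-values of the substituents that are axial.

At 1,2 positions (parity opposite): cis → (a,e or e,a); trans → (e,e or a,a).
Best chair for cis: E = 0.47 kcal/mol; best chair for trans: E = 0.00 kcal/mol.
The trans isomer is lower by 0.47 kcal/mol.

trans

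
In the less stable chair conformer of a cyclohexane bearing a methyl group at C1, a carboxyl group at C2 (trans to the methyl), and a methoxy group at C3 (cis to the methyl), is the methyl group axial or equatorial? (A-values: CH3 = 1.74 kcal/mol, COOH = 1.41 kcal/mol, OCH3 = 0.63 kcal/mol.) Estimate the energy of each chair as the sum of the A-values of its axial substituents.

axial

Chair I (methyl axial, carboxyl axial, methoxy axial): E = 3.78 kcal/mol.
Chair II (methyl equatorial, carboxyl equatorial, methoxy equatorial): E = 0.00 kcal/mol.
Chair I is the less stable (higher-energy) conformer, and in that chair the methyl group is axial.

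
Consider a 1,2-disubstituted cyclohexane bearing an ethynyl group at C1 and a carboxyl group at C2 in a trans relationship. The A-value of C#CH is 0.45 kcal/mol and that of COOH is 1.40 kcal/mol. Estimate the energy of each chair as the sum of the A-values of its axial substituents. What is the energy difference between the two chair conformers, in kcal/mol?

C1 and C2 have opposite parity, so for the trans isomer the two substituents are e,e in one chair and a,a in the other.
Chair I (ethynyl axial, carboxyl axial): E = 1.85 kcal/mol.
Chair II (ethynyl equatorial, carboxyl equatorial): E = 0.00 kcal/mol.
ΔE = 1.85 − 0.00 = 1.85 kcal/mol; chair II is more stable.

1.85 kcal/mol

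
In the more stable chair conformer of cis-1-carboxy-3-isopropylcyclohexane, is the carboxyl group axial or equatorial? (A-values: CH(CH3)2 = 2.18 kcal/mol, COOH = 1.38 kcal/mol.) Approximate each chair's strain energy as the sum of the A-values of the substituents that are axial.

equatorial

C1 and C3 have the same parity, so for the cis isomer the two substituents are e,e in one chair and a,a in the other.
Chair I (isopropyl axial, carboxyl axial): E = 3.56 kcal/mol.
Chair II (isopropyl equatorial, carboxyl equatorial): E = 0.00 kcal/mol.
Chair II is the more stable (lower-energy) conformer, and in that chair the carboxyl group is equatorial.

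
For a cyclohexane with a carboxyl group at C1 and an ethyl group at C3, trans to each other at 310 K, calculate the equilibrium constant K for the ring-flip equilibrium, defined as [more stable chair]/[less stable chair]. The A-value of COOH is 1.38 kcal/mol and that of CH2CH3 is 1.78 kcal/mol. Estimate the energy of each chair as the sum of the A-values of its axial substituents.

C1 and C3 have the same parity, so for the trans isomer the two substituents are one axial and one equatorial in each chair.
Chair I (carboxyl axial, ethyl equatorial): E = 1.38 kcal/mol; chair II (carboxyl equatorial, ethyl axial): E = 1.78 kcal/mol.
ΔG = 0.40 kcal/mol between the two chairs.
K = exp(ΔG/RT) with R = 1.987×10⁻³ kcal mol⁻¹ K⁻¹ and T = 310 K gives K ≈ 1.91.

K ≈ 1.91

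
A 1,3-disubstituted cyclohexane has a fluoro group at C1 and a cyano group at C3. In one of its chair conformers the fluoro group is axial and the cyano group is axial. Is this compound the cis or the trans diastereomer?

cis

C1 and C3 have the same parity, so their axial bonds point in the same direction.
With same-parity carbons, two substituents on the same face are both axial or both equatorial; opposite faces give one of each.
Here the groups are axial/axial → same face → cis.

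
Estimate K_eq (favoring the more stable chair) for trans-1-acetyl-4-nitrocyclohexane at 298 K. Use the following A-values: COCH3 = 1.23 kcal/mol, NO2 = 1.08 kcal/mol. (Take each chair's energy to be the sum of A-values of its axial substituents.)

C1 and C4 have opposite parity, so for the trans isomer the two substituents are e,e in one chair and a,a in the other.
Chair I (acetyl axial, nitro axial): E = 2.31 kcal/mol; chair II (acetyl equatorial, nitro equatorial): E = 0.00 kcal/mol.
ΔG = 2.31 kcal/mol between the two chairs.
K = exp(ΔG/RT) with R = 1.987×10⁻³ kcal mol⁻¹ K⁻¹ and T = 298 K gives K ≈ 49.5.

K ≈ 49.5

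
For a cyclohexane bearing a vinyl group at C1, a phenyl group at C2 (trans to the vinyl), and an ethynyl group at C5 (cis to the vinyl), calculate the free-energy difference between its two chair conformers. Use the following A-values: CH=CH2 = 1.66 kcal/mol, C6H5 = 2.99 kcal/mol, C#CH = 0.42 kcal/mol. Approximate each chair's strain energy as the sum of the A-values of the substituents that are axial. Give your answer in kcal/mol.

5.07 kcal/mol

Chair I (vinyl axial, phenyl axial, ethynyl axial): E = 5.07 kcal/mol.
Chair II (vinyl equatorial, phenyl equatorial, ethynyl equatorial): E = 0.00 kcal/mol.
ΔE = 5.07 − 0.00 = 5.07 kcal/mol; chair II is more stable.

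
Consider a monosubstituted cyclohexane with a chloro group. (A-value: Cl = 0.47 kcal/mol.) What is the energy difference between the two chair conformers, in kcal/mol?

0.47 kcal/mol

A monosubstituted cyclohexane has one chair with the chloro group axial (E = A = 0.47 kcal/mol) and one with it equatorial (E = 0).
ΔE = 0.47 − 0 = 0.47 kcal/mol.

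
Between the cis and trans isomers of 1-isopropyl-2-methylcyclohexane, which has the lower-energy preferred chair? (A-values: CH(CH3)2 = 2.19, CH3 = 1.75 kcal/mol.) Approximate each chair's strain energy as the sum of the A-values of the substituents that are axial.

At 1,2 positions (parity opposite): cis → (a,e or e,a); trans → (e,e or a,a).
Best chair for cis: E = 1.75 kcal/mol; best chair for trans: E = 0.00 kcal/mol.
The trans isomer is lower by 1.75 kcal/mol.

trans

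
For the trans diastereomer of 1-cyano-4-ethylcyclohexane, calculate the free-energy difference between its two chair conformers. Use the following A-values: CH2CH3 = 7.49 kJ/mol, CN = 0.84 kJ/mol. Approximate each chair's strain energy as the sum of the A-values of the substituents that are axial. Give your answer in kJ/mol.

8.33 kJ/mol

C1 and C4 have opposite parity, so for the trans isomer the two substituents are e,e in one chair and a,a in the other.
Chair I (ethyl axial, cyano axial): E = 8.33 kJ/mol.
Chair II (ethyl equatorial, cyano equatorial): E = 0.00 kJ/mol.
ΔE = 8.33 − 0.00 = 8.33 kJ/mol; chair II is more stable.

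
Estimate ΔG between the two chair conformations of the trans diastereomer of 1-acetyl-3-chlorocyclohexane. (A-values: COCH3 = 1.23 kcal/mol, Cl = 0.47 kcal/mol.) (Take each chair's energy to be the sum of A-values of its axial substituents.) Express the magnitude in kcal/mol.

0.76 kcal/mol

C1 and C3 have the same parity, so for the trans isomer the two substituents are one axial and one equatorial in each chair.
Chair I (acetyl axial, chloro equatorial): E = 1.23 kcal/mol.
Chair II (acetyl equatorial, chloro axial): E = 0.47 kcal/mol.
ΔE = 1.23 − 0.47 = 0.76 kcal/mol; chair II is more stable.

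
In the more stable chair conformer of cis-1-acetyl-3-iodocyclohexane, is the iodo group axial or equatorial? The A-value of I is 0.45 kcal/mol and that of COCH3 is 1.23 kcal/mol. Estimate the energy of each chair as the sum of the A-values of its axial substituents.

C1 and C3 have the same parity, so for the cis isomer the two substituents are e,e in one chair and a,a in the other.
Chair I (iodo axial, acetyl axial): E = 1.68 kcal/mol.
Chair II (iodo equatorial, acetyl equatorial): E = 0.00 kcal/mol.
Chair II is the more stable (lower-energy) conformer, and in that chair the iodo group is equatorial.

equatorial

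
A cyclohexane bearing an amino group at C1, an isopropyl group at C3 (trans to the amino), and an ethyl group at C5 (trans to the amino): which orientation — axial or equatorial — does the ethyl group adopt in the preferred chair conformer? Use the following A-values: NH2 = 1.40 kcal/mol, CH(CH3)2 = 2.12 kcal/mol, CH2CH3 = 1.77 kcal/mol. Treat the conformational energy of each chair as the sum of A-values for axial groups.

equatorial

Chair I (amino axial, isopropyl equatorial, ethyl equatorial): E = 1.40 kcal/mol.
Chair II (amino equatorial, isopropyl axial, ethyl axial): E = 3.89 kcal/mol.
Chair I is the more stable (lower-energy) conformer, and in that chair the ethyl group is equatorial.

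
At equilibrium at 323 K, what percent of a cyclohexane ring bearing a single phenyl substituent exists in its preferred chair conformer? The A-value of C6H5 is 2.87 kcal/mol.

One chair has the phenyl group axial (E = 2.87 kcal/mol) and the other has it equatorial (E = 0).
ΔG = 2.87 kcal/mol between the two chairs.
K = exp(ΔG/RT) with R = 1.987×10⁻³ kcal mol⁻¹ K⁻¹ and T = 323 K gives K ≈ 87.5.
Fraction in the lower-energy chair = K/(K+1) = 98.9%.

98.9%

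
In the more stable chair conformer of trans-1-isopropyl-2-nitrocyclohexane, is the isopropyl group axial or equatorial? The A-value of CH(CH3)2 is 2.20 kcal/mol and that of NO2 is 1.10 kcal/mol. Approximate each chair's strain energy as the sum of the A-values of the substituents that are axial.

C1 and C2 have opposite parity, so for the trans isomer the two substituents are e,e in one chair and a,a in the other.
Chair I (isopropyl axial, nitro axial): E = 3.30 kcal/mol.
Chair II (isopropyl equatorial, nitro equatorial): E = 0.00 kcal/mol.
Chair II is the more stable (lower-energy) conformer, and in that chair the isopropyl group is equatorial.

equatorial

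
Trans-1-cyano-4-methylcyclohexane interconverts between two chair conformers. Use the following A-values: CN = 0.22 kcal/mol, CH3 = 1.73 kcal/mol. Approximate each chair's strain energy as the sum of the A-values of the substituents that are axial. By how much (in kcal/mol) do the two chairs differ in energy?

C1 and C4 have opposite parity, so for the trans isomer the two substituents are e,e in one chair and a,a in the other.
Chair I (cyano axial, methyl axial): E = 1.95 kcal/mol.
Chair II (cyano equatorial, methyl equatorial): E = 0.00 kcal/mol.
ΔE = 1.95 − 0.00 = 1.95 kcal/mol; chair II is more stable.

1.95 kcal/mol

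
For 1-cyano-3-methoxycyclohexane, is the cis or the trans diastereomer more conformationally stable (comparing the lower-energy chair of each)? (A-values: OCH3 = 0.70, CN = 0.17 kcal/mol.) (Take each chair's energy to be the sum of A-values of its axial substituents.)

At 1,3 positions (parity same): cis → (e,e or a,a); trans → (a,e or e,a).
Best chair for cis: E = 0.00 kcal/mol; best chair for trans: E = 0.17 kcal/mol.
The cis isomer is lower by 0.17 kcal/mol.

cis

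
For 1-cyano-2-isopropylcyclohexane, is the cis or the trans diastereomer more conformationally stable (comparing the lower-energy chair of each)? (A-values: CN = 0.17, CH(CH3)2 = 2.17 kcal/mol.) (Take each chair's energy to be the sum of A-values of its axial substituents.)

At 1,2 positions (parity opposite): cis → (a,e or e,a); trans → (e,e or a,a).
Best chair for cis: E = 0.17 kcal/mol; best chair for trans: E = 0.00 kcal/mol.
The trans isomer is lower by 0.17 kcal/mol.

trans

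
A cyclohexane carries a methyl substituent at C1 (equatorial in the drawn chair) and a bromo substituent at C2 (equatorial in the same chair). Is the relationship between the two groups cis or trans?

C1 and C2 have opposite parity, so their axial bonds point in opposite directions.
With opposite-parity carbons, two substituents on the same face are one axial and one equatorial; opposite faces give both axial or both equatorial.
Here the groups are equatorial/equatorial → opposite face → trans.

trans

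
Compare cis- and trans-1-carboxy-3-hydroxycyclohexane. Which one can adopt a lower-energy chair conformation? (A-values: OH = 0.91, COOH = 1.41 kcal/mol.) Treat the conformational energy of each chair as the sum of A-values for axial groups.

cis

At 1,3 positions (parity same): cis → (e,e or a,a); trans → (a,e or e,a).
Best chair for cis: E = 0.00 kcal/mol; best chair for trans: E = 0.91 kcal/mol.
The cis isomer is lower by 0.91 kcal/mol.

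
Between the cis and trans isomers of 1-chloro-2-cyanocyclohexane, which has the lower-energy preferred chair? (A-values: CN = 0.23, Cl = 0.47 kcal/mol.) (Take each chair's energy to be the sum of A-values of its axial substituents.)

At 1,2 positions (parity opposite): cis → (a,e or e,a); trans → (e,e or a,a).
Best chair for cis: E = 0.23 kcal/mol; best chair for trans: E = 0.00 kcal/mol.
The trans isomer is lower by 0.23 kcal/mol.

trans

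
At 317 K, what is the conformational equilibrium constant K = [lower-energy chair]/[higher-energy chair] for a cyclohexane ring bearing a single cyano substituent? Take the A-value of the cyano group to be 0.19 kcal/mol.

K ≈ 1.35

One chair has the cyano group axial (E = 0.19 kcal/mol) and the other has it equatorial (E = 0).
ΔG = 0.19 kcal/mol between the two chairs.
K = exp(ΔG/RT) with R = 1.987×10⁻³ kcal mol⁻¹ K⁻¹ and T = 317 K gives K ≈ 1.35.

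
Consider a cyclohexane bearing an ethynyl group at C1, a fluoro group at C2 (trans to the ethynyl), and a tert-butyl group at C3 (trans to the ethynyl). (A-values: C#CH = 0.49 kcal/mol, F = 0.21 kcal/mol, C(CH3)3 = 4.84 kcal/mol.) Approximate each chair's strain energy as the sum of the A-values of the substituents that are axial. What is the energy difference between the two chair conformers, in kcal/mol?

Chair I (ethynyl axial, fluoro axial, tert-butyl equatorial): E = 0.70 kcal/mol.
Chair II (ethynyl equatorial, fluoro equatorial, tert-butyl axial): E = 4.84 kcal/mol.
ΔE = 4.84 − 0.70 = 4.14 kcal/mol; chair I is more stable.

4.14 kcal/mol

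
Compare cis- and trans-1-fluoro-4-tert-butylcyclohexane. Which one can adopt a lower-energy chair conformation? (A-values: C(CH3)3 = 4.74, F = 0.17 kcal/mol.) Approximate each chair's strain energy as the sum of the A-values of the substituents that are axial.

At 1,4 positions (parity opposite): cis → (a,e or e,a); trans → (e,e or a,a).
Best chair for cis: E = 0.17 kcal/mol; best chair for trans: E = 0.00 kcal/mol.
The trans isomer is lower by 0.17 kcal/mol.

trans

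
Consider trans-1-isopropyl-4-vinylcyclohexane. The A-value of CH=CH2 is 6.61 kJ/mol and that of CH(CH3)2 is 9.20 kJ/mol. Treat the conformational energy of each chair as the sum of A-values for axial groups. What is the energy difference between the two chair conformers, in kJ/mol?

C1 and C4 have opposite parity, so for the trans isomer the two substituents are e,e in one chair and a,a in the other.
Chair I (vinyl axial, isopropyl axial): E = 15.81 kJ/mol.
Chair II (vinyl equatorial, isopropyl equatorial): E = 0.00 kJ/mol.
ΔE = 15.81 − 0.00 = 15.81 kJ/mol; chair II is more stable.

15.81 kJ/mol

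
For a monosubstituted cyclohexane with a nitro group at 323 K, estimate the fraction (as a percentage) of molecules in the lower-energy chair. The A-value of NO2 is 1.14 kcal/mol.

One chair has the nitro group axial (E = 1.14 kcal/mol) and the other has it equatorial (E = 0).
ΔG = 1.14 kcal/mol between the two chairs.
K = exp(ΔG/RT) with R = 1.987×10⁻³ kcal mol⁻¹ K⁻¹ and T = 323 K gives K ≈ 5.91.
Fraction in the lower-energy chair = K/(K+1) = 85.5%.

85.5%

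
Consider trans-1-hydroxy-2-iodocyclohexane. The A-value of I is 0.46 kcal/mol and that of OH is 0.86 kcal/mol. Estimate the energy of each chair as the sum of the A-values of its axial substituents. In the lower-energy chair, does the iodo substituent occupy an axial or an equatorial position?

C1 and C2 have opposite parity, so for the trans isomer the two substituents are e,e in one chair and a,a in the other.
Chair I (iodo axial, hydroxyl axial): E = 1.32 kcal/mol.
Chair II (iodo equatorial, hydroxyl equatorial): E = 0.00 kcal/mol.
Chair II is the more stable (lower-energy) conformer, and in that chair the iodo group is equatorial.

equatorial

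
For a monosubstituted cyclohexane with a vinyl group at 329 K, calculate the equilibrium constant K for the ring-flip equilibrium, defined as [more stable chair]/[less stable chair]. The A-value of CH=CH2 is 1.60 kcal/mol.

One chair has the vinyl group axial (E = 1.60 kcal/mol) and the other has it equatorial (E = 0).
ΔG = 1.60 kcal/mol between the two chairs.
K = exp(ΔG/RT) with R = 1.987×10⁻³ kcal mol⁻¹ K⁻¹ and T = 329 K gives K ≈ 11.6.

K ≈ 11.6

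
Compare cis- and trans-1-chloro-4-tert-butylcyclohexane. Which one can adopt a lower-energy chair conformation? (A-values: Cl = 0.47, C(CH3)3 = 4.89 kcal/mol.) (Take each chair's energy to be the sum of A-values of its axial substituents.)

trans

At 1,4 positions (parity opposite): cis → (a,e or e,a); trans → (e,e or a,a).
Best chair for cis: E = 0.47 kcal/mol; best chair for trans: E = 0.00 kcal/mol.
The trans isomer is lower by 0.47 kcal/mol.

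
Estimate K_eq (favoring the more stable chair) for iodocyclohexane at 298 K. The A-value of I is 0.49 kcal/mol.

One chair has the iodo group axial (E = 0.49 kcal/mol) and the other has it equatorial (E = 0).
ΔG = 0.49 kcal/mol between the two chairs.
K = exp(ΔG/RT) with R = 1.987×10⁻³ kcal mol⁻¹ K⁻¹ and T = 298 K gives K ≈ 2.29.

K ≈ 2.29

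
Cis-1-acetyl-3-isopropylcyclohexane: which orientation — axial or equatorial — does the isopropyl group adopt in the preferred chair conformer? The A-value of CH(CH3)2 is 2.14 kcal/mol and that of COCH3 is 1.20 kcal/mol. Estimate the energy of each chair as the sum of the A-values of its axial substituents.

C1 and C3 have the same parity, so for the cis isomer the two substituents are e,e in one chair and a,a in the other.
Chair I (isopropyl axial, acetyl axial): E = 3.34 kcal/mol.
Chair II (isopropyl equatorial, acetyl equatorial): E = 0.00 kcal/mol.
Chair II is the more stable (lower-energy) conformer, and in that chair the isopropyl group is equatorial.

equatorial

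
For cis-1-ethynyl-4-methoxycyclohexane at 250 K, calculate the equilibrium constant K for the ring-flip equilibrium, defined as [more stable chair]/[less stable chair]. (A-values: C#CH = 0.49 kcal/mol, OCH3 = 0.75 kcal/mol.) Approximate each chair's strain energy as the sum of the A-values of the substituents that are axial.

K ≈ 1.69

C1 and C4 have opposite parity, so for the cis isomer the two substituents are one axial and one equatorial in each chair.
Chair I (ethynyl axial, methoxy equatorial): E = 0.49 kcal/mol; chair II (ethynyl equatorial, methoxy axial): E = 0.75 kcal/mol.
ΔG = 0.26 kcal/mol between the two chairs.
K = exp(ΔG/RT) with R = 1.987×10⁻³ kcal mol⁻¹ K⁻¹ and T = 250 K gives K ≈ 1.69.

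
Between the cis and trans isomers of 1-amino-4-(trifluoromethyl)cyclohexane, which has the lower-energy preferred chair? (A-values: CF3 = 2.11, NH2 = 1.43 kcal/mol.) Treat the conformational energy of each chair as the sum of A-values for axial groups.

At 1,4 positions (parity opposite): cis → (a,e or e,a); trans → (e,e or a,a).
Best chair for cis: E = 1.43 kcal/mol; best chair for trans: E = 0.00 kcal/mol.
The trans isomer is lower by 1.43 kcal/mol.

trans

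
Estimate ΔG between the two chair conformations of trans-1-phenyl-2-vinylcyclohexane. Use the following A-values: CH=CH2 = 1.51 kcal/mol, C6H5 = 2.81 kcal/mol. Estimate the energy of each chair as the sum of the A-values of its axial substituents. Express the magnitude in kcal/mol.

4.32 kcal/mol

C1 and C2 have opposite parity, so for the trans isomer the two substituents are e,e in one chair and a,a in the other.
Chair I (vinyl axial, phenyl axial): E = 4.32 kcal/mol.
Chair II (vinyl equatorial, phenyl equatorial): E = 0.00 kcal/mol.
ΔE = 4.32 − 0.00 = 4.32 kcal/mol; chair II is more stable.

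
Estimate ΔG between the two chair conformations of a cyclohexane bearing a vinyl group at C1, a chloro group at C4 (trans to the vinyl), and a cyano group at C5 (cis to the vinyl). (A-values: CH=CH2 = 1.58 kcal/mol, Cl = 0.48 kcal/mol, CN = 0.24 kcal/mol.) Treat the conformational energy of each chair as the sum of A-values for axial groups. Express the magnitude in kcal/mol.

Chair I (vinyl axial, chloro axial, cyano axial): E = 2.30 kcal/mol.
Chair II (vinyl equatorial, chloro equatorial, cyano equatorial): E = 0.00 kcal/mol.
ΔE = 2.30 − 0.00 = 2.30 kcal/mol; chair II is more stable.

2.30 kcal/mol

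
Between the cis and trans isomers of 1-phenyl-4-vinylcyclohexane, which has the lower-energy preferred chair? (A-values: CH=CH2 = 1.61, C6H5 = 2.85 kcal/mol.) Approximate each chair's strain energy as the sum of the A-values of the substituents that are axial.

trans

At 1,4 positions (parity opposite): cis → (a,e or e,a); trans → (e,e or a,a).
Best chair for cis: E = 1.61 kcal/mol; best chair for trans: E = 0.00 kcal/mol.
The trans isomer is lower by 1.61 kcal/mol.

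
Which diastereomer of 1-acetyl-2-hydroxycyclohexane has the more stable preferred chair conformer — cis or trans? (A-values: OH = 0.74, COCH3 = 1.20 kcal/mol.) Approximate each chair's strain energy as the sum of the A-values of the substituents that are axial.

trans

At 1,2 positions (parity opposite): cis → (a,e or e,a); trans → (e,e or a,a).
Best chair for cis: E = 0.74 kcal/mol; best chair for trans: E = 0.00 kcal/mol.
The trans isomer is lower by 0.74 kcal/mol.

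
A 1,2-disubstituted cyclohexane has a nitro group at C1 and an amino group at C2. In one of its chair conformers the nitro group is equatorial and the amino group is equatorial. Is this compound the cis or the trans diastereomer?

trans

C1 and C2 have opposite parity, so their axial bonds point in opposite directions.
With opposite-parity carbons, two substituents on the same face are one axial and one equatorial; opposite faces give both axial or both equatorial.
Here the groups are equatorial/equatorial → opposite face → trans.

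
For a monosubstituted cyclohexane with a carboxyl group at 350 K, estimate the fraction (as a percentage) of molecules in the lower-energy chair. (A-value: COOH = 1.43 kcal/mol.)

One chair has the carboxyl group axial (E = 1.43 kcal/mol) and the other has it equatorial (E = 0).
ΔG = 1.43 kcal/mol between the two chairs.
K = exp(ΔG/RT) with R = 1.987×10⁻³ kcal mol⁻¹ K⁻¹ and T = 350 K gives K ≈ 7.82.
Fraction in the lower-energy chair = K/(K+1) = 88.7%.

88.7%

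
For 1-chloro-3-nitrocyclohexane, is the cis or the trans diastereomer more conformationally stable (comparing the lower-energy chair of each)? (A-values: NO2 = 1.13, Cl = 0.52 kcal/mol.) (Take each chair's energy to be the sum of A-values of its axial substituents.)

At 1,3 positions (parity same): cis → (e,e or a,a); trans → (a,e or e,a).
Best chair for cis: E = 0.00 kcal/mol; best chair for trans: E = 0.52 kcal/mol.
The cis isomer is lower by 0.52 kcal/mol.

cis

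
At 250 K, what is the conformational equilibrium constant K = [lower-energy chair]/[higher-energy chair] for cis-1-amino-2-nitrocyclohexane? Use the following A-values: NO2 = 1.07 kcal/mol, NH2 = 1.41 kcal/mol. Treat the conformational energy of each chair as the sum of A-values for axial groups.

C1 and C2 have opposite parity, so for the cis isomer the two substituents are one axial and one equatorial in each chair.
Chair I (nitro axial, amino equatorial): E = 1.07 kcal/mol; chair II (nitro equatorial, amino axial): E = 1.41 kcal/mol.
ΔG = 0.34 kcal/mol between the two chairs.
K = exp(ΔG/RT) with R = 1.987×10⁻³ kcal mol⁻¹ K⁻¹ and T = 250 K gives K ≈ 1.98.

K ≈ 1.98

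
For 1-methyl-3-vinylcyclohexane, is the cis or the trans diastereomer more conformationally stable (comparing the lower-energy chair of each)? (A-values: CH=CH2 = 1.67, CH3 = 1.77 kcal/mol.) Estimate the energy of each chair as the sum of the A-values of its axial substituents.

At 1,3 positions (parity same): cis → (e,e or a,a); trans → (a,e or e,a).
Best chair for cis: E = 0.00 kcal/mol; best chair for trans: E = 1.67 kcal/mol.
The cis isomer is lower by 1.67 kcal/mol.

cis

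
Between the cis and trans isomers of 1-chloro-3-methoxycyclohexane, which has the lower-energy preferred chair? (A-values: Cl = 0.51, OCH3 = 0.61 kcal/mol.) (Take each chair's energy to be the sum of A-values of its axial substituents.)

At 1,3 positions (parity same): cis → (e,e or a,a); trans → (a,e or e,a).
Best chair for cis: E = 0.00 kcal/mol; best chair for trans: E = 0.51 kcal/mol.
The cis isomer is lower by 0.51 kcal/mol.

cis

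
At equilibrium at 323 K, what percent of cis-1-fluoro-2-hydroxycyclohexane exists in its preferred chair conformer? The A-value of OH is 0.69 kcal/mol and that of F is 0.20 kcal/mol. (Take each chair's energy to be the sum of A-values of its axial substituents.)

68.2%

C1 and C2 have opposite parity, so for the cis isomer the two substituents are one axial and one equatorial in each chair.
Chair I (hydroxyl axial, fluoro equatorial): E = 0.69 kcal/mol; chair II (hydroxyl equatorial, fluoro axial): E = 0.20 kcal/mol.
ΔG = 0.49 kcal/mol between the two chairs.
K = exp(ΔG/RT) with R = 1.987×10⁻³ kcal mol⁻¹ K⁻¹ and T = 323 K gives K ≈ 2.15.
Fraction in the lower-energy chair = K/(K+1) = 68.2%.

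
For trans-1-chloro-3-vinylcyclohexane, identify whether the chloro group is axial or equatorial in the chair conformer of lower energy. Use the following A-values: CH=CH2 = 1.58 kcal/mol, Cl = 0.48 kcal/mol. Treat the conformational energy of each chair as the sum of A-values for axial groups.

C1 and C3 have the same parity, so for the trans isomer the two substituents are one axial and one equatorial in each chair.
Chair I (vinyl axial, chloro equatorial): E = 1.58 kcal/mol.
Chair II (vinyl equatorial, chloro axial): E = 0.48 kcal/mol.
Chair II is the more stable (lower-energy) conformer, and in that chair the chloro group is axial.

axial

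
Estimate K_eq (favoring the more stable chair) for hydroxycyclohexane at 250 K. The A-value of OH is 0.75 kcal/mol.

K ≈ 4.53

One chair has the hydroxyl group axial (E = 0.75 kcal/mol) and the other has it equatorial (E = 0).
ΔG = 0.75 kcal/mol between the two chairs.
K = exp(ΔG/RT) with R = 1.987×10⁻³ kcal mol⁻¹ K⁻¹ and T = 250 K gives K ≈ 4.53.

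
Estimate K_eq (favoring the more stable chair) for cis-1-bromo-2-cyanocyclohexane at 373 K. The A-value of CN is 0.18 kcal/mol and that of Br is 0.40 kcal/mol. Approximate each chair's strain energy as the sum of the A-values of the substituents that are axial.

K ≈ 1.35

C1 and C2 have opposite parity, so for the cis isomer the two substituents are one axial and one equatorial in each chair.
Chair I (cyano axial, bromo equatorial): E = 0.18 kcal/mol; chair II (cyano equatorial, bromo axial): E = 0.40 kcal/mol.
ΔG = 0.22 kcal/mol between the two chairs.
K = exp(ΔG/RT) with R = 1.987×10⁻³ kcal mol⁻¹ K⁻¹ and T = 373 K gives K ≈ 1.35.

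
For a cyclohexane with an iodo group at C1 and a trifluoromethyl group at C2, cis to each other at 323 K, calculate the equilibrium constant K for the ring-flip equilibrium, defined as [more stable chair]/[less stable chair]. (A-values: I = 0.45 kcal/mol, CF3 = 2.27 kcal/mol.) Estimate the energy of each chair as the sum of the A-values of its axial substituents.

K ≈ 17.0

C1 and C2 have opposite parity, so for the cis isomer the two substituents are one axial and one equatorial in each chair.
Chair I (iodo axial, trifluoromethyl equatorial): E = 0.45 kcal/mol; chair II (iodo equatorial, trifluoromethyl axial): E = 2.27 kcal/mol.
ΔG = 1.82 kcal/mol between the two chairs.
K = exp(ΔG/RT) with R = 1.987×10⁻³ kcal mol⁻¹ K⁻¹ and T = 323 K gives K ≈ 17.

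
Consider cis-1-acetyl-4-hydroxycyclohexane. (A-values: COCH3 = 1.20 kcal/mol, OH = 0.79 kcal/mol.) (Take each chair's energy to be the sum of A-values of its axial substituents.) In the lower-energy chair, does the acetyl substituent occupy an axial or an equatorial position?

C1 and C4 have opposite parity, so for the cis isomer the two substituents are one axial and one equatorial in each chair.
Chair I (acetyl axial, hydroxyl equatorial): E = 1.20 kcal/mol.
Chair II (acetyl equatorial, hydroxyl axial): E = 0.79 kcal/mol.
Chair II is the more stable (lower-energy) conformer, and in that chair the acetyl group is equatorial.

equatorial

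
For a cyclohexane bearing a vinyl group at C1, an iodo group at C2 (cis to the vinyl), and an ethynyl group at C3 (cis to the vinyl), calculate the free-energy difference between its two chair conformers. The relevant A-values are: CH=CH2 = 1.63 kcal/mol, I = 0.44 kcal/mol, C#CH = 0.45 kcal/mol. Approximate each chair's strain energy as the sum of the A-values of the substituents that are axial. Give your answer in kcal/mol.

Chair I (vinyl axial, iodo equatorial, ethynyl axial): E = 2.08 kcal/mol.
Chair II (vinyl equatorial, iodo axial, ethynyl equatorial): E = 0.44 kcal/mol.
ΔE = 2.08 − 0.44 = 1.64 kcal/mol; chair II is more stable.

1.64 kcal/mol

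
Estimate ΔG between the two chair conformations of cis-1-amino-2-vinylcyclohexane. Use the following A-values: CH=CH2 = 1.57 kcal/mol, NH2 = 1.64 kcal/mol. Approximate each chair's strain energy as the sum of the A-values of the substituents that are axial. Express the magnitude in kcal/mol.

C1 and C2 have opposite parity, so for the cis isomer the two substituents are one axial and one equatorial in each chair.
Chair I (vinyl axial, amino equatorial): E = 1.57 kcal/mol.
Chair II (vinyl equatorial, amino axial): E = 1.64 kcal/mol.
ΔE = 1.64 − 1.57 = 0.07 kcal/mol; chair I is more stable.

0.07 kcal/mol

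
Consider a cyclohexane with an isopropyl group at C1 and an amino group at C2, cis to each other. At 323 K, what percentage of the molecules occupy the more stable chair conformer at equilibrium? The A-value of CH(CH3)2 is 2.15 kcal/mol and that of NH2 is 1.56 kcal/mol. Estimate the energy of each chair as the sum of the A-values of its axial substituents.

C1 and C2 have opposite parity, so for the cis isomer the two substituents are one axial and one equatorial in each chair.
Chair I (isopropyl axial, amino equatorial): E = 2.15 kcal/mol; chair II (isopropyl equatorial, amino axial): E = 1.56 kcal/mol.
ΔG = 0.59 kcal/mol between the two chairs.
K = exp(ΔG/RT) with R = 1.987×10⁻³ kcal mol⁻¹ K⁻¹ and T = 323 K gives K ≈ 2.51.
Fraction in the lower-energy chair = K/(K+1) = 71.5%.

71.5%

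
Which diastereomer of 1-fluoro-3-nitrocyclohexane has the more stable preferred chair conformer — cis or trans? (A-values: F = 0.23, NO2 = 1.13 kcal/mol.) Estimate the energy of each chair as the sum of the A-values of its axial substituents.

cis

At 1,3 positions (parity same): cis → (e,e or a,a); trans → (a,e or e,a).
Best chair for cis: E = 0.00 kcal/mol; best chair for trans: E = 0.23 kcal/mol.
The cis isomer is lower by 0.23 kcal/mol.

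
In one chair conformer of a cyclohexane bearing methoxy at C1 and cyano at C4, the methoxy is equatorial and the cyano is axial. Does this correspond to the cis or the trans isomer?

C1 and C4 have opposite parity, so their axial bonds point in opposite directions.
With opposite-parity carbons, two substituents on the same face are one axial and one equatorial; opposite faces give both axial or both equatorial.
Here the groups are equatorial/axial → same face → cis.

cis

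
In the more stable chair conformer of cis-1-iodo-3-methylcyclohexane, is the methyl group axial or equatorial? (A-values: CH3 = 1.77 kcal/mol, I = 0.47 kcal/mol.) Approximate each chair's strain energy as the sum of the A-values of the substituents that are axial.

equatorial

C1 and C3 have the same parity, so for the cis isomer the two substituents are e,e in one chair and a,a in the other.
Chair I (methyl axial, iodo axial): E = 2.24 kcal/mol.
Chair II (methyl equatorial, iodo equatorial): E = 0.00 kcal/mol.
Chair II is the more stable (lower-energy) conformer, and in that chair the methyl group is equatorial.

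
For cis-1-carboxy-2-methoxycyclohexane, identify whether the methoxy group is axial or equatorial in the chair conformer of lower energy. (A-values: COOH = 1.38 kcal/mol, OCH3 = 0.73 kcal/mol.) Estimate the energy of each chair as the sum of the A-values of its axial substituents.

axial

C1 and C2 have opposite parity, so for the cis isomer the two substituents are one axial and one equatorial in each chair.
Chair I (carboxyl axial, methoxy equatorial): E = 1.38 kcal/mol.
Chair II (carboxyl equatorial, methoxy axial): E = 0.73 kcal/mol.
Chair II is the more stable (lower-energy) conformer, and in that chair the methoxy group is axial.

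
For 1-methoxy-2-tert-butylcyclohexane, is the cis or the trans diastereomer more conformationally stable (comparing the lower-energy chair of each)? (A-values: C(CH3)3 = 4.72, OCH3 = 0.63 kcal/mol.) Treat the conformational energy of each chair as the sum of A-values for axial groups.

At 1,2 positions (parity opposite): cis → (a,e or e,a); trans → (e,e or a,a).
Best chair for cis: E = 0.63 kcal/mol; best chair for trans: E = 0.00 kcal/mol.
The trans isomer is lower by 0.63 kcal/mol.

trans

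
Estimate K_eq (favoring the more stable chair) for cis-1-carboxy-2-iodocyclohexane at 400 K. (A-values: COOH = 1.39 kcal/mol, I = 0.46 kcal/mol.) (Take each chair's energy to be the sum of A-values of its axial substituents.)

C1 and C2 have opposite parity, so for the cis isomer the two substituents are one axial and one equatorial in each chair.
Chair I (carboxyl axial, iodo equatorial): E = 1.39 kcal/mol; chair II (carboxyl equatorial, iodo axial): E = 0.46 kcal/mol.
ΔG = 0.93 kcal/mol between the two chairs.
K = exp(ΔG/RT) with R = 1.987×10⁻³ kcal mol⁻¹ K⁻¹ and T = 400 K gives K ≈ 3.22.

K ≈ 3.22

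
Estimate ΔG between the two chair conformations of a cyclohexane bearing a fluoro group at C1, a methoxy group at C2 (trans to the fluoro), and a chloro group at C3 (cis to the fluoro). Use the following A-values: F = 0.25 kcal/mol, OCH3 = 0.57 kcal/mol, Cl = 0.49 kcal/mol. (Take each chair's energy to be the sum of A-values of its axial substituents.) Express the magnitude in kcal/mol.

1.31 kcal/mol

Chair I (fluoro axial, methoxy axial, chloro axial): E = 1.31 kcal/mol.
Chair II (fluoro equatorial, methoxy equatorial, chloro equatorial): E = 0.00 kcal/mol.
ΔE = 1.31 − 0.00 = 1.31 kcal/mol; chair II is more stable.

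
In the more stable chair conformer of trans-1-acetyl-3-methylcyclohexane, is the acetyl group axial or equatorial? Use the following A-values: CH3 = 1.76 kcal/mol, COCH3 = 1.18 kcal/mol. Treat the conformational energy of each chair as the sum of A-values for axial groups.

C1 and C3 have the same parity, so for the trans isomer the two substituents are one axial and one equatorial in each chair.
Chair I (methyl axial, acetyl equatorial): E = 1.76 kcal/mol.
Chair II (methyl equatorial, acetyl axial): E = 1.18 kcal/mol.
Chair II is the more stable (lower-energy) conformer, and in that chair the acetyl group is axial.

axial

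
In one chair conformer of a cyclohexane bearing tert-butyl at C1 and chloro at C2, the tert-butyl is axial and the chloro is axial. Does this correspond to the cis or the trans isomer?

C1 and C2 have opposite parity, so their axial bonds point in opposite directions.
With opposite-parity carbons, two substituents on the same face are one axial and one equatorial; opposite faces give both axial or both equatorial.
Here the groups are axial/axial → opposite face → trans.

trans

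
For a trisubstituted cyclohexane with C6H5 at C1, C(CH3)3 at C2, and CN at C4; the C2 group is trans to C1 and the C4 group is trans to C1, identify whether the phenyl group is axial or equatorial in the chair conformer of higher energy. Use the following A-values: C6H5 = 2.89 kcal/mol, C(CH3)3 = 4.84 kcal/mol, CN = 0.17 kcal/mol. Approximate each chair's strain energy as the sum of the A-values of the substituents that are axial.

axial

Chair I (phenyl axial, tert-butyl axial, cyano axial): E = 7.90 kcal/mol.
Chair II (phenyl equatorial, tert-butyl equatorial, cyano equatorial): E = 0.00 kcal/mol.
Chair I is the less stable (higher-energy) conformer, and in that chair the phenyl group is axial.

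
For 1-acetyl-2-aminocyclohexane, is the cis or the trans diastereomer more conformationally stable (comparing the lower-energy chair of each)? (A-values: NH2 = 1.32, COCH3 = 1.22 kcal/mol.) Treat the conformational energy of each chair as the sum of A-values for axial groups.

At 1,2 positions (parity opposite): cis → (a,e or e,a); trans → (e,e or a,a).
Best chair for cis: E = 1.22 kcal/mol; best chair for trans: E = 0.00 kcal/mol.
The trans isomer is lower by 1.22 kcal/mol.

trans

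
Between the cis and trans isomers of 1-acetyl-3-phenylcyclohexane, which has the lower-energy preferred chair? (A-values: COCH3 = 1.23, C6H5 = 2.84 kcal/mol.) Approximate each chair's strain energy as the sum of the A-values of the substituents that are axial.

cis

At 1,3 positions (parity same): cis → (e,e or a,a); trans → (a,e or e,a).
Best chair for cis: E = 0.00 kcal/mol; best chair for trans: E = 1.23 kcal/mol.
The cis isomer is lower by 1.23 kcal/mol.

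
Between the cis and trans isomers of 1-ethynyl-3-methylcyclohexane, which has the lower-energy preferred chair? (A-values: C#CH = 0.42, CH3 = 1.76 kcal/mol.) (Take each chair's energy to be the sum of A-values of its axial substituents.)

cis

At 1,3 positions (parity same): cis → (e,e or a,a); trans → (a,e or e,a).
Best chair for cis: E = 0.00 kcal/mol; best chair for trans: E = 0.42 kcal/mol.
The cis isomer is lower by 0.42 kcal/mol.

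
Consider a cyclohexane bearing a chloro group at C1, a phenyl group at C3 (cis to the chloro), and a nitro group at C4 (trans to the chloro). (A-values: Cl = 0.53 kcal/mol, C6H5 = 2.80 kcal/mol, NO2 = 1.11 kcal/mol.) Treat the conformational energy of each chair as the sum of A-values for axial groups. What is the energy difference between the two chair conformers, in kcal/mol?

Chair I (chloro axial, phenyl axial, nitro axial): E = 4.44 kcal/mol.
Chair II (chloro equatorial, phenyl equatorial, nitro equatorial): E = 0.00 kcal/mol.
ΔE = 4.44 − 0.00 = 4.44 kcal/mol; chair II is more stable.

4.44 kcal/mol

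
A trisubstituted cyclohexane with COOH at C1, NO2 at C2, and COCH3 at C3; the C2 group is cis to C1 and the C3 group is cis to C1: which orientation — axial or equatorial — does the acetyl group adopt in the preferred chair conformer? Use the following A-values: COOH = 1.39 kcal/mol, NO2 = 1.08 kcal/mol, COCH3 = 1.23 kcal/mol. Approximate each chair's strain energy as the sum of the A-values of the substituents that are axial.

Chair I (carboxyl axial, nitro equatorial, acetyl axial): E = 2.62 kcal/mol.
Chair II (carboxyl equatorial, nitro axial, acetyl equatorial): E = 1.08 kcal/mol.
Chair II is the more stable (lower-energy) conformer, and in that chair the acetyl group is equatorial.

equatorial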